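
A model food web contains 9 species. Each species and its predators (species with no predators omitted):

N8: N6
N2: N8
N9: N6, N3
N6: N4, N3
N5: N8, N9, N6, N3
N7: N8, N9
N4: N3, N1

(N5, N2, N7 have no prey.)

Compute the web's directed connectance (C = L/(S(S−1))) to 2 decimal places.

The web has S = 9 species and L = 14 feeding links.
C = L / (S(S−1)) = 14 / 72 = 0.1944 ≈ 0.19.

C = 0.19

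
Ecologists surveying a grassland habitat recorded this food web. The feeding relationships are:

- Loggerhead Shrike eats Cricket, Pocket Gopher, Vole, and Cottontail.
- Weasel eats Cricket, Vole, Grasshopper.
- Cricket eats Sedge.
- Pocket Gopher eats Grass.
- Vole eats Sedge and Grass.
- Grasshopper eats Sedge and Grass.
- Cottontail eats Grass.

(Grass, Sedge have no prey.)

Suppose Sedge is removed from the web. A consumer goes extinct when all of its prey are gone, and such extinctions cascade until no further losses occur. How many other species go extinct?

1

Remove Sedge.
Round 1: Cricket (all prey gone) → extinct.
No further losses. Total secondary extinctions: 1.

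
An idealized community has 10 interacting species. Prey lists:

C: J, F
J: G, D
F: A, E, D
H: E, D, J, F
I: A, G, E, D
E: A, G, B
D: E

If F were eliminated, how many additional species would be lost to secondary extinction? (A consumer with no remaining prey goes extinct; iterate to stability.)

Remove F.
Every predator of it retains at least one other prey: H still has E, D, J; C still has J.
No consumer loses all prey, so no secondary extinctions occur.

0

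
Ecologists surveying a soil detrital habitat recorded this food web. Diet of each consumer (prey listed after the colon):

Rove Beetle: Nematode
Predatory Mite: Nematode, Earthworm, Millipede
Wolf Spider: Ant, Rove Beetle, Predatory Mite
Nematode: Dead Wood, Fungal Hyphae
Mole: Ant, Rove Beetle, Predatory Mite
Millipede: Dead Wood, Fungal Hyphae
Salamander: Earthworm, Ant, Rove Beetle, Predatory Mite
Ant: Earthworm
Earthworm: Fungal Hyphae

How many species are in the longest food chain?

One longest chain: Fungal Hyphae → Earthworm → Ant → Mole.
It has 4 species and 3 links.

4 species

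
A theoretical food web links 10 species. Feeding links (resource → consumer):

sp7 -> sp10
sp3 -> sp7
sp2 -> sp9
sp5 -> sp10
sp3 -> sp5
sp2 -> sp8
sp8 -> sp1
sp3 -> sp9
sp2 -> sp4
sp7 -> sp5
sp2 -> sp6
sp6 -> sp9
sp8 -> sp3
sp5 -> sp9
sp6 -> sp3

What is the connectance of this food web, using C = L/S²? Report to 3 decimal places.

C = 0.150

The web has S = 10 species and L = 15 feeding links.
C = L / S² = 15 / 100 = 0.1500 ≈ 0.150.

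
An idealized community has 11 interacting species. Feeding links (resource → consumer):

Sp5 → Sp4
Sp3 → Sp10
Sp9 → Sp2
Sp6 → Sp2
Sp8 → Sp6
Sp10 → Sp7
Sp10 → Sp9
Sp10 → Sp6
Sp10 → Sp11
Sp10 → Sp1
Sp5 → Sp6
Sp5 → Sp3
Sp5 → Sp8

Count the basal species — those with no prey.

1

Basal species (no prey listed): Sp5.
Count: 1.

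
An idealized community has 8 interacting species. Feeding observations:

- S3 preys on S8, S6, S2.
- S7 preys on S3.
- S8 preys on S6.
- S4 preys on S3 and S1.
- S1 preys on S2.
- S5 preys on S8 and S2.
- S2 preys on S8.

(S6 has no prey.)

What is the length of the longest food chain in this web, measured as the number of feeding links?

One longest chain: S6 → S8 → S2 → S1 → S4.
It has 5 species and 4 links.

4 links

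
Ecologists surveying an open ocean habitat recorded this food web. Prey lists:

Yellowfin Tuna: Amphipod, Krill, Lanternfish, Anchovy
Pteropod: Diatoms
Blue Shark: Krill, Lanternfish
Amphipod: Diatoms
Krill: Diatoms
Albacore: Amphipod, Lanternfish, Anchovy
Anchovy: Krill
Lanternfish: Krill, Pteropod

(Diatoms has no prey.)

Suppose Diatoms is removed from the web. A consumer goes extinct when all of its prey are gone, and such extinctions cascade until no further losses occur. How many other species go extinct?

Remove Diatoms.
Round 1: Amphipod (all prey gone), Krill (all prey gone), Pteropod (all prey gone) → extinct.
Round 2: Lanternfish (all prey gone), Anchovy (all prey gone) → extinct.
Round 3: Albacore (all prey gone), Blue Shark (all prey gone), Yellowfin Tuna (all prey gone) → extinct.
No further losses. Total secondary extinctions: 8.

8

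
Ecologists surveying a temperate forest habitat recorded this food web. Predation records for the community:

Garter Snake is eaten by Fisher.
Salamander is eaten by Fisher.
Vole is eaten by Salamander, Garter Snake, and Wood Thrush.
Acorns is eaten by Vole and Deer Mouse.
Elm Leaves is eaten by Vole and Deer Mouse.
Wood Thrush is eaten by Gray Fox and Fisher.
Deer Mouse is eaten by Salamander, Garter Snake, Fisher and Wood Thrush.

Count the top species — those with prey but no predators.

2

Top species (has prey, but nothing eats it): Gray Fox, Fisher.
Count: 2.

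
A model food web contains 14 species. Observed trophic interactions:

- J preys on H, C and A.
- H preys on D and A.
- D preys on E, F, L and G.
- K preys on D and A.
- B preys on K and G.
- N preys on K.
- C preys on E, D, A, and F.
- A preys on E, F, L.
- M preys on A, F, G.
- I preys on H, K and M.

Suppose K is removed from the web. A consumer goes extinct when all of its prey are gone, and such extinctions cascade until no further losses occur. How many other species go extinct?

Remove K.
Round 1: N (all prey gone) → extinct.
No further losses. Total secondary extinctions: 1.

1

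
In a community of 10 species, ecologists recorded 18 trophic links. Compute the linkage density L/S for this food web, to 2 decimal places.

L/S = 1.80

There are L = 18 links among S = 10 species.
L/S = 18/10 = 1.8000 ≈ 1.80.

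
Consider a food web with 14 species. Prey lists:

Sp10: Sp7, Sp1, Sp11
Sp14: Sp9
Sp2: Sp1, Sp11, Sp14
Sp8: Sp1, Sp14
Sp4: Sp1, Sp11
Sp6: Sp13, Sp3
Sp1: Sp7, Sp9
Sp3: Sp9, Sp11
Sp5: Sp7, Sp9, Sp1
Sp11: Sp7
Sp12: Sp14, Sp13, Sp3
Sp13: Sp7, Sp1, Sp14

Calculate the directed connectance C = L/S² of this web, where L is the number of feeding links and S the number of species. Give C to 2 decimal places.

C = 0.14

The web has S = 14 species and L = 27 feeding links.
C = L / S² = 27 / 196 = 0.1378 ≈ 0.14.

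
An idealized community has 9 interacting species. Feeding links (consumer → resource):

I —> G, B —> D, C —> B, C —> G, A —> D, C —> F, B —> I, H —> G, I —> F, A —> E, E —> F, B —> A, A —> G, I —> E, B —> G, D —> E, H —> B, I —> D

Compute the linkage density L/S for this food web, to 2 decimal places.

There are L = 18 links among S = 9 species.
L/S = 18/9 = 2.0000 ≈ 2.00.

L/S = 2.00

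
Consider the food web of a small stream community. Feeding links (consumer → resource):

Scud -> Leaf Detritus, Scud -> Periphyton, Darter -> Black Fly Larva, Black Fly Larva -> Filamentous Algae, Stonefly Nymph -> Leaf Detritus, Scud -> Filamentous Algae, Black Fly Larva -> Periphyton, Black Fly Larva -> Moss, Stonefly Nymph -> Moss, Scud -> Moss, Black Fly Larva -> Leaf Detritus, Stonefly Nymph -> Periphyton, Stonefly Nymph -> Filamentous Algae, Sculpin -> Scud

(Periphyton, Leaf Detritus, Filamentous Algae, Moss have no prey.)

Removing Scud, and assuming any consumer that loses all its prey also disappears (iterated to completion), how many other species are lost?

Remove Scud.
Round 1: Sculpin (all prey gone) → extinct.
No further losses. Total secondary extinctions: 1.

1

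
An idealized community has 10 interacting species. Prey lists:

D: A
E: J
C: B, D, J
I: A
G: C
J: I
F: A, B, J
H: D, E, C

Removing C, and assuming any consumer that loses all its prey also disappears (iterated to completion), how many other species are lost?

1

Remove C.
Round 1: G (all prey gone) → extinct.
No further losses. Total secondary extinctions: 1.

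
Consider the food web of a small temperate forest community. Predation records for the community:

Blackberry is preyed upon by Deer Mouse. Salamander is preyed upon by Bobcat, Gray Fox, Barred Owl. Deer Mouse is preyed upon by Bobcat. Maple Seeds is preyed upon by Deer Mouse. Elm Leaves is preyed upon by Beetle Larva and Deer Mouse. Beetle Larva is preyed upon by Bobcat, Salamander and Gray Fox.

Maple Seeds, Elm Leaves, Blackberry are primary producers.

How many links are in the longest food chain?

3 links

One longest chain: Elm Leaves → Beetle Larva → Salamander → Bobcat.
It has 4 species and 3 links.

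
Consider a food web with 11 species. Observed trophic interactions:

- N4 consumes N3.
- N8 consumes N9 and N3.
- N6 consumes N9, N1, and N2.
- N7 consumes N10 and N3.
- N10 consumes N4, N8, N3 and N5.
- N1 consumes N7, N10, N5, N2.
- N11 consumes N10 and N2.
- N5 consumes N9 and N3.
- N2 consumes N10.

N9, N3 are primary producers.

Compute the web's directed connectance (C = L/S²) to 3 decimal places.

The web has S = 11 species and L = 21 feeding links.
C = L / S² = 21 / 121 = 0.1736 ≈ 0.174.

C = 0.174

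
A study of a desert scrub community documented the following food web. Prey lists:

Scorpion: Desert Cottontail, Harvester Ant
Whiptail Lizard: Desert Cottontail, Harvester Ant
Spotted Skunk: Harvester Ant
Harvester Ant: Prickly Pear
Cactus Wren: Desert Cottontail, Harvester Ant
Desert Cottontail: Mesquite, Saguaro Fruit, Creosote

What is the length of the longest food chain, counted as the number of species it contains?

One longest chain: Mesquite → Desert Cottontail → Whiptail Lizard.
It has 3 species and 2 links.

3 species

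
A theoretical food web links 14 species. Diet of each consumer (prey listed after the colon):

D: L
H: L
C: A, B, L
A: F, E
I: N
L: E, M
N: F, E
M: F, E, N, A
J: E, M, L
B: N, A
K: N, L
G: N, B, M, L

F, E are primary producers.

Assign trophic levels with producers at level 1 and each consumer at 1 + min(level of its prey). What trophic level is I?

F is a producer → level 1.
N eats F → level 2.
I eats N → level 3.
No prey of I is below level 2, so 3 is the minimum.

Trophic level 3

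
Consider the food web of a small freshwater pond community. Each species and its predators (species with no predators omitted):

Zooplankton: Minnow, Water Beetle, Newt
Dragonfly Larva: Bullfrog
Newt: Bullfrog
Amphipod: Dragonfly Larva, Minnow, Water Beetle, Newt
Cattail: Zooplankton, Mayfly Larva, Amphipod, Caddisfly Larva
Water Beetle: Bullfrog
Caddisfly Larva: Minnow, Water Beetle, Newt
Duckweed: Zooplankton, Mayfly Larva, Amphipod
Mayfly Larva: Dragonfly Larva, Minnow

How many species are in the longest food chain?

4 species

One longest chain: Duckweed → Zooplankton → Water Beetle → Bullfrog.
It has 4 species and 3 links.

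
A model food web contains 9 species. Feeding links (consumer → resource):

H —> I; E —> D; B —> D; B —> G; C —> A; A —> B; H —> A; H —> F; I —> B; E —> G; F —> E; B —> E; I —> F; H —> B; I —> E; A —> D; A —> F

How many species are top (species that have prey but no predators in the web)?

Top species (has prey, but nothing eats it): H, C.
Count: 2.

2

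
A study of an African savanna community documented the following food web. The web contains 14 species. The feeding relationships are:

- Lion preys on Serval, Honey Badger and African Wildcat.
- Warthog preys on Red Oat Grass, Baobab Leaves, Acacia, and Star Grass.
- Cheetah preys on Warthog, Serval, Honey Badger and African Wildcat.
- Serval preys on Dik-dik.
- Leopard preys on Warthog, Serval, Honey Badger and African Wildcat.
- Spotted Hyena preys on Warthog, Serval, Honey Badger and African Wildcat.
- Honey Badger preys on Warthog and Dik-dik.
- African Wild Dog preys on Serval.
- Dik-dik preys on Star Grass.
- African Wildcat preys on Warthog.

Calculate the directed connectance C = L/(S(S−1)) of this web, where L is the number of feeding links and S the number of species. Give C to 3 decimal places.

C = 0.137

The web has S = 14 species and L = 25 feeding links.
C = L / (S(S−1)) = 25 / 182 = 0.1374 ≈ 0.137.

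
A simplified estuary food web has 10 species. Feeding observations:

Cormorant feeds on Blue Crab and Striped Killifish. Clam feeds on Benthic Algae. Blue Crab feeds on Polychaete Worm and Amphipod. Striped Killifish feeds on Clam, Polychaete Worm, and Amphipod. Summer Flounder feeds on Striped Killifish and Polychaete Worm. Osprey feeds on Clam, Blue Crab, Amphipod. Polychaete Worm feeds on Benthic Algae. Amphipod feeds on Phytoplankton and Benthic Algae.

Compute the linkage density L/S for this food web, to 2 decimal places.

L/S = 1.60

There are L = 16 links among S = 10 species.
L/S = 16/10 = 1.6000 ≈ 1.60.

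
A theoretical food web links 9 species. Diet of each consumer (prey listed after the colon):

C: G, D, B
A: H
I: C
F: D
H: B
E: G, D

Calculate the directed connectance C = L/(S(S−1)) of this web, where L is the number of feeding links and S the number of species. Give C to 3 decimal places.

C = 0.125

The web has S = 9 species and L = 9 feeding links.
C = L / (S(S−1)) = 9 / 72 = 0.1250 ≈ 0.125.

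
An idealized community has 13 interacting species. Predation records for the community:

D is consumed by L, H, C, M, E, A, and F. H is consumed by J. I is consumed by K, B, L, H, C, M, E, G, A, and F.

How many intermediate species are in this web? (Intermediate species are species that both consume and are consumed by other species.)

Intermediate species (has both prey and predators): H.
Count: 1.

1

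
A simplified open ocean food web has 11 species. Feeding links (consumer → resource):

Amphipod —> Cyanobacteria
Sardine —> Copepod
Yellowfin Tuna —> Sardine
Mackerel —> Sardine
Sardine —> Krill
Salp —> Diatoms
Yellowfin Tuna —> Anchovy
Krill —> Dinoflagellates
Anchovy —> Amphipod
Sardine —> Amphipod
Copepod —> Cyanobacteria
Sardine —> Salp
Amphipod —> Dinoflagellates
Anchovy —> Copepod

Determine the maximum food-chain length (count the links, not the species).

3 links

One longest chain: Cyanobacteria → Amphipod → Anchovy → Yellowfin Tuna.
It has 4 species and 3 links.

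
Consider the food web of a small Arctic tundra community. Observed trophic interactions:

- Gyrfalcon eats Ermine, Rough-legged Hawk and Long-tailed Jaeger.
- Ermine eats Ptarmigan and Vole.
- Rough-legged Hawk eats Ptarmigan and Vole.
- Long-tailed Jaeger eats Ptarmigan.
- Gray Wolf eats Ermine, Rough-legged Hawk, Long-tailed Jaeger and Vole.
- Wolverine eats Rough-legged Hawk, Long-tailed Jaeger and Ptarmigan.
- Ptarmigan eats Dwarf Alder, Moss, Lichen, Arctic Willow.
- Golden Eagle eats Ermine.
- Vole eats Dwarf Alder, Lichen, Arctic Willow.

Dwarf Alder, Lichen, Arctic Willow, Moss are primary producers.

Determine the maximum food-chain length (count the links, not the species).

3 links

One longest chain: Dwarf Alder → Ptarmigan → Ermine → Golden Eagle.
It has 4 species and 3 links.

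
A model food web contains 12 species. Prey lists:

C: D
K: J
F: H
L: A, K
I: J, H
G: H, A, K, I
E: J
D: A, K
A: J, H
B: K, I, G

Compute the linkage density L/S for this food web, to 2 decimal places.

There are L = 19 links among S = 12 species.
L/S = 19/12 = 1.5833 ≈ 1.58.

L/S = 1.58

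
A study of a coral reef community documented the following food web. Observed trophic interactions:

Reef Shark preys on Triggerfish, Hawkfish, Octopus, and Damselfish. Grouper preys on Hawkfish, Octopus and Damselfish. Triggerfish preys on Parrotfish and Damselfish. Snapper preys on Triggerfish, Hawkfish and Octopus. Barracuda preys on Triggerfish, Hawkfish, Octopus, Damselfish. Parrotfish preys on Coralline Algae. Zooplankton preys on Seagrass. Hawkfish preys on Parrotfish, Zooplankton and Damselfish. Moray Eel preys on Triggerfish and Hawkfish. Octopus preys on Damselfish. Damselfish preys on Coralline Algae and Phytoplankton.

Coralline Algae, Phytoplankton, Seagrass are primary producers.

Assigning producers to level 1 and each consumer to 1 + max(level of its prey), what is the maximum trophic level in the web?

4

Producers (level 1): Coralline Algae, Phytoplankton, Seagrass.
Coralline Algae → Damselfish → Hawkfish → Barracuda gives Barracuda level 4.
No species has a prey at level 4, so no species reaches level 5.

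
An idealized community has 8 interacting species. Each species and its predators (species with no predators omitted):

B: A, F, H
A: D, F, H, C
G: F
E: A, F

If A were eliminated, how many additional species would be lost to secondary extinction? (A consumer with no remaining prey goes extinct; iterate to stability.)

Remove A.
Round 1: D (all prey gone), C (all prey gone) → extinct.
No further losses. Total secondary extinctions: 2.

2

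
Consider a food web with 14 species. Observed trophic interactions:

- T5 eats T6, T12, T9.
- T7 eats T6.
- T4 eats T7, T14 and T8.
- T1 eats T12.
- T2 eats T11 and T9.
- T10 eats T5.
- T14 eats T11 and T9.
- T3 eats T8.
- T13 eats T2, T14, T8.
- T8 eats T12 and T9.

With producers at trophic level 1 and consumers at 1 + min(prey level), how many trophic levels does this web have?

3

Producers (level 1): T6, T12, T9, T11.
Following each consumer down to its lowest-level prey: T6 → T5 → T10 (levels 1 through 3).
All prey of T10 (T5 2) are at level 2 or above, so T10 is at level 1 + 2 = 3.
Every consumer has at least one prey at level 2 or below, so none exceeds level 3.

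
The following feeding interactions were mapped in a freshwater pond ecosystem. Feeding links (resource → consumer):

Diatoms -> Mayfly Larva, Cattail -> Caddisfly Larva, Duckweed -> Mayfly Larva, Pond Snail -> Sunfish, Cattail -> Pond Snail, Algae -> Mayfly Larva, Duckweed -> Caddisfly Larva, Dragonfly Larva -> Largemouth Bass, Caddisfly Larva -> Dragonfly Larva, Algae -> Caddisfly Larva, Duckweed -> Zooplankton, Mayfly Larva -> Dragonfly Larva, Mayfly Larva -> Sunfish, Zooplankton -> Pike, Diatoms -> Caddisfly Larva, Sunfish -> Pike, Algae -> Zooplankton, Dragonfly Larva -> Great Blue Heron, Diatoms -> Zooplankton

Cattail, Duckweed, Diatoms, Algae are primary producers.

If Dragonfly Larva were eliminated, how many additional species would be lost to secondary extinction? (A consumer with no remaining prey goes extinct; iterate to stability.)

2

Remove Dragonfly Larva.
Round 1: Great Blue Heron (all prey gone), Largemouth Bass (all prey gone) → extinct.
No further losses. Total secondary extinctions: 2.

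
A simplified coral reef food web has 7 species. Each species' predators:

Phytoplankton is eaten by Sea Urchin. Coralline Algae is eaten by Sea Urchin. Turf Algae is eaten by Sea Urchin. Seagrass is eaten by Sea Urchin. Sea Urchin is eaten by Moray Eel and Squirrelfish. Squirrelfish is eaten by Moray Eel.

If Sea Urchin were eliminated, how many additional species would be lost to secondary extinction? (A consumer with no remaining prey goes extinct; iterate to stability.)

2

Remove Sea Urchin.
Round 1: Squirrelfish (all prey gone) → extinct.
Round 2: Moray Eel (all prey gone) → extinct.
No further losses. Total secondary extinctions: 2.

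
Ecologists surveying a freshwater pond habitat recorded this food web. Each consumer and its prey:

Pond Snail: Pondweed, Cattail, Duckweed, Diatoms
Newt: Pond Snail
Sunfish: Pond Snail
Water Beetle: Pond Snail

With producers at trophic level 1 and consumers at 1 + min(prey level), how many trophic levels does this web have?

Producers (level 1): Pondweed, Cattail, Duckweed, Diatoms.
Following each consumer down to its lowest-level prey: Pondweed → Pond Snail → Water Beetle (levels 1 through 3).
All prey of Water Beetle (Pond Snail 2) are at level 2 or above, so Water Beetle is at level 1 + 2 = 3.
Every consumer has at least one prey at level 2 or below, so none exceeds level 3.

3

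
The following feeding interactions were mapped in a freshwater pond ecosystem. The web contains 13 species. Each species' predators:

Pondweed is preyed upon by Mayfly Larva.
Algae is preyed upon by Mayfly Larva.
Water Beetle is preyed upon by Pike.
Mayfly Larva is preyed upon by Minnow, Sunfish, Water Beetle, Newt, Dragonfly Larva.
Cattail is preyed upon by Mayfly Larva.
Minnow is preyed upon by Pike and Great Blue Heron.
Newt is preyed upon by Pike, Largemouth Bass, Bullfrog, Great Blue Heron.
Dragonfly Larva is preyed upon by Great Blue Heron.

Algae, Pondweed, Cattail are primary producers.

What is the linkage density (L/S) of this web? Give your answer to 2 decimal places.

There are L = 16 links among S = 13 species.
L/S = 16/13 = 1.2308 ≈ 1.23.

L/S = 1.23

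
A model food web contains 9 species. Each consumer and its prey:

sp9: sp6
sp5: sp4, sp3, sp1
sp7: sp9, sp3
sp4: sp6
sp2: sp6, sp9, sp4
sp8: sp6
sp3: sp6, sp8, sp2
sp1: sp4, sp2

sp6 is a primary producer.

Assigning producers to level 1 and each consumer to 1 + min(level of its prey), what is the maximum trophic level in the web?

3

Producers (level 1): sp6.
Following each consumer down to its lowest-level prey: sp6 → sp4 → sp1 (levels 1 through 3).
All prey of sp1 (sp4 2, sp2 2) are at level 2 or above, so sp1 is at level 1 + 2 = 3.
Every consumer has at least one prey at level 2 or below, so none exceeds level 3.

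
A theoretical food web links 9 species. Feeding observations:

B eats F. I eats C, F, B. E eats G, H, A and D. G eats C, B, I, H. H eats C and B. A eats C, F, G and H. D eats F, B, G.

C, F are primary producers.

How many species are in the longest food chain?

6 species

One longest chain: F → B → I → G → D → E.
It has 6 species and 5 links.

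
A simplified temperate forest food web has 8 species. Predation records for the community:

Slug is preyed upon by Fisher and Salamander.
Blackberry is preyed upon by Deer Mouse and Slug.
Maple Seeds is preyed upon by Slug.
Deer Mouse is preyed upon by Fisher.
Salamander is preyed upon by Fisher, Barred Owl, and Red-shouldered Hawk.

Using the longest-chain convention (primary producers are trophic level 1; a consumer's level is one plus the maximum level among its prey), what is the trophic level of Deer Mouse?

Blackberry is a producer → level 1.
Deer Mouse eats Blackberry → level 2.

Trophic level 2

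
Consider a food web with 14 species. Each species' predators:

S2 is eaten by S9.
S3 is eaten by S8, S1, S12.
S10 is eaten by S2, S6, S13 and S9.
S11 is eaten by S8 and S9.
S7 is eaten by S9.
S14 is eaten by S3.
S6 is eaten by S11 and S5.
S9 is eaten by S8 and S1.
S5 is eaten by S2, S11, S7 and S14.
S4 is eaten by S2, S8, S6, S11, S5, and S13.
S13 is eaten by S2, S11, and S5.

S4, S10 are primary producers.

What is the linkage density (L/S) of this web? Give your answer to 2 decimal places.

L/S = 2.07

There are L = 29 links among S = 14 species.
L/S = 29/14 = 2.0714 ≈ 2.07.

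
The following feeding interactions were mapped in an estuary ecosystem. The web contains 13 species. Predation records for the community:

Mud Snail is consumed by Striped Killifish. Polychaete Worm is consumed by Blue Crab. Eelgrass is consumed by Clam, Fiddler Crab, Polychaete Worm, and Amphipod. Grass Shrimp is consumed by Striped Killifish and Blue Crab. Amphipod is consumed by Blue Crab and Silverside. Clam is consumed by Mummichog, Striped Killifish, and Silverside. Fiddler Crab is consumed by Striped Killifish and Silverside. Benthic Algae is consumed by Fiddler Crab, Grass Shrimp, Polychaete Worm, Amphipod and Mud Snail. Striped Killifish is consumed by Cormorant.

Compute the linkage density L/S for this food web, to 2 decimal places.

L/S = 1.62

There are L = 21 links among S = 13 species.
L/S = 21/13 = 1.6154 ≈ 1.62.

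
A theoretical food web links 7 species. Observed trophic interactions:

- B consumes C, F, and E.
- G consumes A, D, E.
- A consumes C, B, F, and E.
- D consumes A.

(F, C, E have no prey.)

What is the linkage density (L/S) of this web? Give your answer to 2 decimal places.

L/S = 1.57

There are L = 11 links among S = 7 species.
L/S = 11/7 = 1.5714 ≈ 1.57.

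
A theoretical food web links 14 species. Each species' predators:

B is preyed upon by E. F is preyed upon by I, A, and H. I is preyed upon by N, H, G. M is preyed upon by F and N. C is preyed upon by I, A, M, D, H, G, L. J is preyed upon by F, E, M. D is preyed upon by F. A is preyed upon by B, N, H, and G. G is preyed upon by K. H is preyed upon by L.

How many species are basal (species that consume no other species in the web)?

2

Basal species (no prey listed): C, J.
Count: 2.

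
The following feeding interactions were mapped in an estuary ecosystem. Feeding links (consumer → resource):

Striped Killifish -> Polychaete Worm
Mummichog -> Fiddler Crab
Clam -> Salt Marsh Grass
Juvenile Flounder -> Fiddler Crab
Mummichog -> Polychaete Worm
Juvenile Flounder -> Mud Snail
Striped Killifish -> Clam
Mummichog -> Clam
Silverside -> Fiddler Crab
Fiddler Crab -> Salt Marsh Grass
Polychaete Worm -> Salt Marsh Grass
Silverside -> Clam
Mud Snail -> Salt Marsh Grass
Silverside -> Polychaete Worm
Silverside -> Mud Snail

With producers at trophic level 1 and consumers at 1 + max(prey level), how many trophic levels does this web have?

3

Producers (level 1): Salt Marsh Grass.
Salt Marsh Grass → Fiddler Crab → Juvenile Flounder gives Juvenile Flounder level 3.
No species has a prey at level 3, so no species reaches level 4.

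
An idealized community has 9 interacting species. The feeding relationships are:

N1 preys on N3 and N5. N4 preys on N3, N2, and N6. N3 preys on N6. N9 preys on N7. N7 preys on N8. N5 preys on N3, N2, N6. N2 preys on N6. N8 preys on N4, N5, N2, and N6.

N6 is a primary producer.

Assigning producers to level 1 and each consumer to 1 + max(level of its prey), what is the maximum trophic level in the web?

Producers (level 1): N6.
N6 → N3 → N4 → N8 → N7 → N9 gives N9 level 6.
No species has a prey at level 6, so no species reaches level 7.

6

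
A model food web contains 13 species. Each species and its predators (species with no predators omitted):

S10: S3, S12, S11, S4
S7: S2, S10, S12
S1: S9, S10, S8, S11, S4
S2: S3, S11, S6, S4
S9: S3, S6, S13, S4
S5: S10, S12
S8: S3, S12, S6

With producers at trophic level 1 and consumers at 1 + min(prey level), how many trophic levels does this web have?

3

Producers (level 1): S1, S7, S5.
Following each consumer down to its lowest-level prey: S1 → S9 → S6 (levels 1 through 3).
All prey of S6 (S9 2, S2 2, S8 2) are at level 2 or above, so S6 is at level 1 + 2 = 3.
Every consumer has at least one prey at level 2 or below, so none exceeds level 3.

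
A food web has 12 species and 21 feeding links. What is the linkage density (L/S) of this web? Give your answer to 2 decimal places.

There are L = 21 links among S = 12 species.
L/S = 21/12 = 1.7500 ≈ 1.75.

L/S = 1.75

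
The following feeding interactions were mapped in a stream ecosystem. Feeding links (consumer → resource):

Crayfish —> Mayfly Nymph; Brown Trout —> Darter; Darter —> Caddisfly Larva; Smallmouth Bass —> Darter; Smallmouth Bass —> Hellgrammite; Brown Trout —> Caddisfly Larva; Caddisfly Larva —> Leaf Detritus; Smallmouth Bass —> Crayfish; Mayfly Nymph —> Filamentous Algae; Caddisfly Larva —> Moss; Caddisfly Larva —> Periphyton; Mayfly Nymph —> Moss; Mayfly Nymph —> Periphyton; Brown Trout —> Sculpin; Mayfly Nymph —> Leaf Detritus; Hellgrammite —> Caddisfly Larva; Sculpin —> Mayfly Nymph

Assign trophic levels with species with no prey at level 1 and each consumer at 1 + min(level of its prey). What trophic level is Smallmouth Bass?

Filamentous Algae has no prey (basal) → level 1.
Mayfly Nymph eats Filamentous Algae → level 2.
Crayfish eats Mayfly Nymph → level 3.
Smallmouth Bass eats Crayfish → level 4.
No prey of Smallmouth Bass is below level 3, so 4 is the minimum.

Trophic level 4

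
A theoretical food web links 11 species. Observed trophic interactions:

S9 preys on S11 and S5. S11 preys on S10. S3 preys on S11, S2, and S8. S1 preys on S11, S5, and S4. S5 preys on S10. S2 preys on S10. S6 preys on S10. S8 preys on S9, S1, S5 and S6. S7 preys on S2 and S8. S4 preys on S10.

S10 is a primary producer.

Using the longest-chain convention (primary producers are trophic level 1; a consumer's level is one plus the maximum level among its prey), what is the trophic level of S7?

S10 is a producer → level 1.
S5 eats S10 → level 2.
S9 eats S5 (level 2); other prey at levels: S11 2 → level 3.
S8 eats S9 (level 3); other prey at levels: S5 2, S6 2, S1 3 → level 4.
S7 eats S8 (level 4); other prey at levels: S2 2 → level 5.

Trophic level 5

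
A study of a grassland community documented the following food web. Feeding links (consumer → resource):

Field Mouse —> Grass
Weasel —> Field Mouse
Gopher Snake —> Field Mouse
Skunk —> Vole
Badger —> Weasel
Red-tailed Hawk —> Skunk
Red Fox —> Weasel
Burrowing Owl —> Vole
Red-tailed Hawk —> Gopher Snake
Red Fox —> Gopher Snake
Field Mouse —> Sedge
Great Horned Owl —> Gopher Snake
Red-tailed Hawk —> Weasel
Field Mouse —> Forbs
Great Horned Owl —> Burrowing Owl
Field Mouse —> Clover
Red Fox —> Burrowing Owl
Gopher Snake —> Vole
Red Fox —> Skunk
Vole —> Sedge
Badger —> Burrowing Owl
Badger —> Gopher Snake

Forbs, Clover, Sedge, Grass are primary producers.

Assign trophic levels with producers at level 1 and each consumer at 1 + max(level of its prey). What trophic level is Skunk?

Trophic level 3

Sedge is a producer → level 1.
Vole eats Sedge → level 2.
Skunk eats Vole → level 3.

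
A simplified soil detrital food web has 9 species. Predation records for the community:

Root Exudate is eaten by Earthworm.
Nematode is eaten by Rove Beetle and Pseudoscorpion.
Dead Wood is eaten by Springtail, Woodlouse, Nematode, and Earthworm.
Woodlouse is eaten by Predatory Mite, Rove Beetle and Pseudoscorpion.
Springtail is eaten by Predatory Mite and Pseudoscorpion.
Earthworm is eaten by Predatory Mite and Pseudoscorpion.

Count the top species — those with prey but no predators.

3

Top species (has prey, but nothing eats it): Rove Beetle, Pseudoscorpion, Predatory Mite.
Count: 3.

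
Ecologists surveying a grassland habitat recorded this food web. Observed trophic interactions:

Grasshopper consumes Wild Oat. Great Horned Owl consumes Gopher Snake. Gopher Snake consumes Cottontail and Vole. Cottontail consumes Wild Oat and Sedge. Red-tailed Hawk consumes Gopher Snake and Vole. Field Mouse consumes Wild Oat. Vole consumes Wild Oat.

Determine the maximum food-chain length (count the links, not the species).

3 links

One longest chain: Wild Oat → Vole → Gopher Snake → Great Horned Owl.
It has 4 species and 3 links.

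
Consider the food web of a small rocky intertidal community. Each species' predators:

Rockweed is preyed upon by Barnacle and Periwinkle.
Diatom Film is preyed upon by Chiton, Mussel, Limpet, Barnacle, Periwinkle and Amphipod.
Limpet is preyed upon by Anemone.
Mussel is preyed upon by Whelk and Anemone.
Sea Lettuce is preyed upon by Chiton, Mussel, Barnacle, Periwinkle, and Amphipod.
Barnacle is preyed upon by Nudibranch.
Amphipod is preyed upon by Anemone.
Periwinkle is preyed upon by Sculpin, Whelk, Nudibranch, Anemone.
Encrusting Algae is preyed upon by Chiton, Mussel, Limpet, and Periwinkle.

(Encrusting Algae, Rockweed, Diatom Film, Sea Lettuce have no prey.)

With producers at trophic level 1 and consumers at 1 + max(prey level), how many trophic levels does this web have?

Producers (level 1): Encrusting Algae, Rockweed, Diatom Film, Sea Lettuce.
Encrusting Algae → Mussel → Whelk gives Whelk level 3.
No species has a prey at level 3, so no species reaches level 4.

3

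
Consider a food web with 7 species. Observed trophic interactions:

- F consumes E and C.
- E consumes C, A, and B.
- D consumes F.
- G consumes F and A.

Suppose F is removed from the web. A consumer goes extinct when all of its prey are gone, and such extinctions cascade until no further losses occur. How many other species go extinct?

1

Remove F.
Round 1: D (all prey gone) → extinct.
No further losses. Total secondary extinctions: 1.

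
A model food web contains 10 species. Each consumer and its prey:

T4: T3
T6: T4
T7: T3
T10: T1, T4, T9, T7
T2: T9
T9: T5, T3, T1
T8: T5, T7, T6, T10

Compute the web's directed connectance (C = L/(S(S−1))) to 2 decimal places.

The web has S = 10 species and L = 15 feeding links.
C = L / (S(S−1)) = 15 / 90 = 0.1667 ≈ 0.17.

C = 0.17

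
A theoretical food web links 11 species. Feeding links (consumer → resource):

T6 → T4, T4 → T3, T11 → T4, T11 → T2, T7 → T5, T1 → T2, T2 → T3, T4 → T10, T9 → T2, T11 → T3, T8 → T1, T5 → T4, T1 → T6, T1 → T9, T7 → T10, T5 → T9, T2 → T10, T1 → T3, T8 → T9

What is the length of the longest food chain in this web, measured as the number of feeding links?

4 links

One longest chain: T3 → T4 → T6 → T1 → T8.
It has 5 species and 4 links.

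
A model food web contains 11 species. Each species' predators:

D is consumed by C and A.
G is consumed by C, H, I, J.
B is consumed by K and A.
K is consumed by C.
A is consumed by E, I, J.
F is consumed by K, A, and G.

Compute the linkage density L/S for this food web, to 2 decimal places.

There are L = 15 links among S = 11 species.
L/S = 15/11 = 1.3636 ≈ 1.36.

L/S = 1.36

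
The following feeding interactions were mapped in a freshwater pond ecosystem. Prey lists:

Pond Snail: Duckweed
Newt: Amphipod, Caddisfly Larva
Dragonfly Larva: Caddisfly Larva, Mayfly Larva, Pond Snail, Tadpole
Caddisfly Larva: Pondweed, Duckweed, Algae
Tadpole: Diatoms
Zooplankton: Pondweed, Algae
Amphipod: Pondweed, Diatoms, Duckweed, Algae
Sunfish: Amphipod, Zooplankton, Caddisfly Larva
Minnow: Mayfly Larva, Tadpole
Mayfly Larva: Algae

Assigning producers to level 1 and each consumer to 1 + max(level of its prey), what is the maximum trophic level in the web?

Producers (level 1): Pondweed, Diatoms, Duckweed, Algae.
Diatoms → Tadpole → Minnow gives Minnow level 3.
No species has a prey at level 3, so no species reaches level 4.

3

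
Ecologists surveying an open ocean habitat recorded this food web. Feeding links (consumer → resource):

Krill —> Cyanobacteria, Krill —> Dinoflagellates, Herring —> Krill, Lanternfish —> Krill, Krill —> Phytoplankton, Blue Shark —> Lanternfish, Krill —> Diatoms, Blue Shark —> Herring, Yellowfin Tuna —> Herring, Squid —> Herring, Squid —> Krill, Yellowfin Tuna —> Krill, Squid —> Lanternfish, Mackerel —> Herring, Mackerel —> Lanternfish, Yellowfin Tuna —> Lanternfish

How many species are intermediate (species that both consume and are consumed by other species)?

Intermediate species (has both prey and predators): Krill, Lanternfish, Herring.
Count: 3.

3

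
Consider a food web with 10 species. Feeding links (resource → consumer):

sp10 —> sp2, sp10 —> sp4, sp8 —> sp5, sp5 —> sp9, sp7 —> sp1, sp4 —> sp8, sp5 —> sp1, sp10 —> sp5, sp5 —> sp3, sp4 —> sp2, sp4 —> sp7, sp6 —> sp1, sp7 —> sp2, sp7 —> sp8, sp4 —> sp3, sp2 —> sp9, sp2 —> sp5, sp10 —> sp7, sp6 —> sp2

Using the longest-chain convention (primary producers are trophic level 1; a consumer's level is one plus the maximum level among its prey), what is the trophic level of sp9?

Trophic level 6

sp10 is a producer → level 1.
sp4 eats sp10 → level 2.
sp7 eats sp4 (level 2); other prey at levels: sp10 1 → level 3.
sp8 eats sp7 (level 3); other prey at levels: sp4 2 → level 4.
sp5 eats sp8 (level 4); other prey at levels: sp10 1, sp2 4 → level 5.
sp9 eats sp5 (level 5); other prey at levels: sp2 4 → level 6.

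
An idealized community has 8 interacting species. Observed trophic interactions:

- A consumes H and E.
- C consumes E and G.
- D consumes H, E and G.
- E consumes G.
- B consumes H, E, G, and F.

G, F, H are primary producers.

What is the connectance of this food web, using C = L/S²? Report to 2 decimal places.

The web has S = 8 species and L = 12 feeding links.
C = L / S² = 12 / 64 = 0.1875 ≈ 0.19.

C = 0.19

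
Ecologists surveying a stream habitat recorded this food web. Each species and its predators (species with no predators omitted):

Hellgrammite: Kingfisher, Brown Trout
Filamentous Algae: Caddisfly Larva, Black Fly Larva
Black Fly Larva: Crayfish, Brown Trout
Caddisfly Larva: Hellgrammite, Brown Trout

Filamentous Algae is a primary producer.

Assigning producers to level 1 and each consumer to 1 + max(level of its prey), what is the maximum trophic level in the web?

Producers (level 1): Filamentous Algae.
Filamentous Algae → Caddisfly Larva → Hellgrammite → Brown Trout gives Brown Trout level 4.
No species has a prey at level 4, so no species reaches level 5.

4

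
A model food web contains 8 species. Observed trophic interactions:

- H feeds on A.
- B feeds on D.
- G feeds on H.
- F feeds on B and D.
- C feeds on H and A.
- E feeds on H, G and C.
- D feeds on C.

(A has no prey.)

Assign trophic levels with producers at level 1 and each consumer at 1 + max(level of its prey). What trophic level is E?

A is a producer → level 1.
H eats A → level 2.
C eats H (level 2); other prey at levels: A 1 → level 3.
E eats C (level 3); other prey at levels: H 2, G 3 → level 4.

Trophic level 4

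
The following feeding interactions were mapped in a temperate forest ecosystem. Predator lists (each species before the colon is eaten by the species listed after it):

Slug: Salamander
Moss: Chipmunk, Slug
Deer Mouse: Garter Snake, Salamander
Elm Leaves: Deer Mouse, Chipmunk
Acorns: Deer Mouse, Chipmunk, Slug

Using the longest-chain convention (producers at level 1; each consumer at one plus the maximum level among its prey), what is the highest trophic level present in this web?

Producers (level 1): Elm Leaves, Acorns, Moss.
Elm Leaves → Deer Mouse → Salamander gives Salamander level 3.
No species has a prey at level 3, so no species reaches level 4.

3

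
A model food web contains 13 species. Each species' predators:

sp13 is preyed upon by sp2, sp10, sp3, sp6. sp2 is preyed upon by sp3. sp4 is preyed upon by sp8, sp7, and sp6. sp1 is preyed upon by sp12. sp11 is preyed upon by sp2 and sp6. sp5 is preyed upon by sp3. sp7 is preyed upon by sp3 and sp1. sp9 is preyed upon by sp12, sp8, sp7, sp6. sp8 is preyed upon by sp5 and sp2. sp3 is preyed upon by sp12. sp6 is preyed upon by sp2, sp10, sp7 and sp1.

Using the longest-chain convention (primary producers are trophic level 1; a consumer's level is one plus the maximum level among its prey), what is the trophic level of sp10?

Trophic level 3

sp9 is a producer → level 1.
sp6 eats sp9 (level 1); other prey at levels: sp13 1, sp4 1, sp11 1 → level 2.
sp10 eats sp6 (level 2); other prey at levels: sp13 1 → level 3.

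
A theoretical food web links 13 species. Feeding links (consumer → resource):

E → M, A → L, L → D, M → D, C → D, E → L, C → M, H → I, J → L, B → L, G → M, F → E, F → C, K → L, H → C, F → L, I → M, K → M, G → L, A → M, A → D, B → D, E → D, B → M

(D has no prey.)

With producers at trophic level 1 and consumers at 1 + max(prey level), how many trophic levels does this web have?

4

Producers (level 1): D.
D → M → I → H gives H level 4.
No species has a prey at level 4, so no species reaches level 5.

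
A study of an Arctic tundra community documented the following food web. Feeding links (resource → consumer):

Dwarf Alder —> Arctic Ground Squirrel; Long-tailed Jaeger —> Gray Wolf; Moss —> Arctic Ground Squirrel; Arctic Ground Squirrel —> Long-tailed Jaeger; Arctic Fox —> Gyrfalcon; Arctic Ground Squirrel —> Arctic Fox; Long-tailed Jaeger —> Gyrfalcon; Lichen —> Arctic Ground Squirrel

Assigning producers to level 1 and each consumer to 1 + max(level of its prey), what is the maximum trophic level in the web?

Producers (level 1): Dwarf Alder, Lichen, Moss.
Dwarf Alder → Arctic Ground Squirrel → Arctic Fox → Gyrfalcon gives Gyrfalcon level 4.
No species has a prey at level 4, so no species reaches level 5.

4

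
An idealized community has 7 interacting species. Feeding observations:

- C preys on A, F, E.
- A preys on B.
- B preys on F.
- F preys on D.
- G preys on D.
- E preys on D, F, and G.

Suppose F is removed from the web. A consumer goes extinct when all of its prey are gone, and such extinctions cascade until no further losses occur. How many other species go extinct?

Remove F.
Round 1: B (all prey gone) → extinct.
Round 2: A (all prey gone) → extinct.
No further losses. Total secondary extinctions: 2.

2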